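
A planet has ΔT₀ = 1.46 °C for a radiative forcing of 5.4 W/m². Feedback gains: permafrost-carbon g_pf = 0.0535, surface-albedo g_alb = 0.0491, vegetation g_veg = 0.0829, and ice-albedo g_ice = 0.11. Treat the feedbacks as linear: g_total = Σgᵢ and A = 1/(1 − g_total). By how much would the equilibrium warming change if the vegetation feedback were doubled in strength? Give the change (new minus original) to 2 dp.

0.28 °C

Original: g = 0.2955, ΔT = 1.46/(1−0.2955) = 2.0724 °C.
With doubled vegetation: g' = 0.3784, ΔT' = 1.46/(1−0.3784) = 2.3488 °C.
Change = 2.3488 − 2.0724 = 0.28 °C.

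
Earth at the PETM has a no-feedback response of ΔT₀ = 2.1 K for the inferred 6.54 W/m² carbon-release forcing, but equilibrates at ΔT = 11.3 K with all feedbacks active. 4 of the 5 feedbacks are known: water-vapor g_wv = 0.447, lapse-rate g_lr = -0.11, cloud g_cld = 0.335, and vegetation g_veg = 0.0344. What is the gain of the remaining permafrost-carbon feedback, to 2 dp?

Amplification A = ΔT/ΔT₀ = 11.3/2.1 = 5.381.
Total gain g = 1 − 1/A = 1 − 1/5.381 = 0.8142.
Known gains sum to 0.447 − 0.11 + 0.335 + 0.0344 = 0.7064.
g_pf = 0.8142 − 0.7064 = 0.11.

0.11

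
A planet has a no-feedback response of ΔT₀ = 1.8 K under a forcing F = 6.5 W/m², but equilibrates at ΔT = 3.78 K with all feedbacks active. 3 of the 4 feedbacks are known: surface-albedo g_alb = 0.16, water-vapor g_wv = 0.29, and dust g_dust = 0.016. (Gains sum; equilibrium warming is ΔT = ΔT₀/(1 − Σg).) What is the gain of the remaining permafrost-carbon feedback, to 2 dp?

Amplification A = ΔT/ΔT₀ = 3.78/1.8 = 2.1.
Total gain g = 1 − 1/A = 1 − 1/2.1 = 0.5238.
Known gains sum to 0.16 + 0.29 + 0.016 = 0.466.
g_pf = 0.5238 − 0.466 = 0.06.

0.06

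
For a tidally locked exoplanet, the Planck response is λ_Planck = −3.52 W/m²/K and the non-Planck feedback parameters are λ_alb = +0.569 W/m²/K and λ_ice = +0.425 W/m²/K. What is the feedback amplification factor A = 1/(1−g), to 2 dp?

Convert to gains: g_alb = 0.569/3.52 = 0.1616; g_ice = 0.425/3.52 = 0.1207.
Total gain g = 0.2823.
A = 1/(1 − 0.2823) = 1.39.

1.39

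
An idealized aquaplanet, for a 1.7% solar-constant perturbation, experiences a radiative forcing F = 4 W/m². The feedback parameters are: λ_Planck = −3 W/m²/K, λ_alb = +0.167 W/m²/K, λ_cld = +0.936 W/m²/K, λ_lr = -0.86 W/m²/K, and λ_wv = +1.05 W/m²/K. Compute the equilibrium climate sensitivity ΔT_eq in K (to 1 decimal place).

2.3 K

Net feedback parameter λ = (−3) + (+0.167) + (+0.936) + (-0.86) + (+1.05) = -1.707 W/m²/K.
ΔT = −F/λ = −4/(-1.707) = 2.3 K.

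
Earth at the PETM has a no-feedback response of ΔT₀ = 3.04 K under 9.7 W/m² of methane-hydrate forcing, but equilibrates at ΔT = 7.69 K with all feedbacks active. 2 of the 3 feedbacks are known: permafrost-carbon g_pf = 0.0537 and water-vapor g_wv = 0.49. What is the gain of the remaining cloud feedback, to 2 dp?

Amplification A = ΔT/ΔT₀ = 7.69/3.04 = 2.53.
Total gain g = 1 − 1/A = 1 − 1/2.53 = 0.6047.
Known gains sum to 0.0537 + 0.49 = 0.5437.
g_cld = 0.6047 − 0.5437 = 0.06.

0.06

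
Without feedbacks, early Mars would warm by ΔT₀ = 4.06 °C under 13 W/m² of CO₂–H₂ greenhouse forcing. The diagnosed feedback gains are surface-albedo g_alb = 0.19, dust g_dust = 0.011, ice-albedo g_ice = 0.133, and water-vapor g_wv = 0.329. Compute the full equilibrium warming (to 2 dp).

Total gain g = 0.19 + 0.011 + 0.133 + 0.329 = 0.663.
Amplification A = 1/(1 − 0.663) = 2.967.
ΔT = 4.06 × 2.967 = 12.05 °C.

12.05 °C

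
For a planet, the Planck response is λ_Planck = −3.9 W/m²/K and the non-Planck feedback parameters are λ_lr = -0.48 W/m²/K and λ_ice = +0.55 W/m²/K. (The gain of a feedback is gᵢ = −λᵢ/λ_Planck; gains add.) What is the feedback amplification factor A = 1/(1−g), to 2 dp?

1.02

Convert to gains: g_lr = -0.48/3.9 = -0.1231; g_ice = 0.55/3.9 = 0.141.
Total gain g = 0.0179.
A = 1/(1 − 0.0179) = 1.02.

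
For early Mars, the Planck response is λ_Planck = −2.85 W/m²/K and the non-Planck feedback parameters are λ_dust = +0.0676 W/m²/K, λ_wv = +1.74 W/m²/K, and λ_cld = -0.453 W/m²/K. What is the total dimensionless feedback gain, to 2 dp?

Convert to gains: g_dust = 0.0676/2.85 = 0.02372; g_wv = 1.74/2.85 = 0.6105; g_cld = -0.453/2.85 = -0.1589.
Total gain g = 0.47532.

0.48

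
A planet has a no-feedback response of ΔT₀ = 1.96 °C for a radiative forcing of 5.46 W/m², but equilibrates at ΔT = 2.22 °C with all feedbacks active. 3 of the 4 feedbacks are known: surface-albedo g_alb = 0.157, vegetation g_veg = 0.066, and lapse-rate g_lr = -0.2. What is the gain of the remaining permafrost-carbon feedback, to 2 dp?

0.09

Amplification A = ΔT/ΔT₀ = 2.22/1.96 = 1.133.
Total gain g = 1 − 1/A = 1 − 1/1.133 = 0.1174.
Known gains sum to 0.157 + 0.066 − 0.2 = 0.023.
g_pf = 0.1174 − 0.023 = 0.09.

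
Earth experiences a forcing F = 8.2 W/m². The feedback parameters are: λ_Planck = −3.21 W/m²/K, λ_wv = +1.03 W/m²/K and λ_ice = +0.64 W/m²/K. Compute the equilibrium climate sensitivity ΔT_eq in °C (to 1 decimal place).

Net feedback parameter λ = (−3.21) + (+1.03) + (+0.64) = -1.54 W/m²/K.
ΔT = −F/λ = −8.2/(-1.54) = 5.3 °C.

5.3 °C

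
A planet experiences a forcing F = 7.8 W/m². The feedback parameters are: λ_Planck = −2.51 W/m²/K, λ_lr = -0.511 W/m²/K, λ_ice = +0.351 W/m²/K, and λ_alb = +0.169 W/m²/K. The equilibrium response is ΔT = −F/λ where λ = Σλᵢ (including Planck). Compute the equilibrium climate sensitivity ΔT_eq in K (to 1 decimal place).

3.1 K

Net feedback parameter λ = (−2.51) + (-0.511) + (+0.351) + (+0.169) = -2.501 W/m²/K.
ΔT = −F/λ = −7.8/(-2.501) = 3.1 K.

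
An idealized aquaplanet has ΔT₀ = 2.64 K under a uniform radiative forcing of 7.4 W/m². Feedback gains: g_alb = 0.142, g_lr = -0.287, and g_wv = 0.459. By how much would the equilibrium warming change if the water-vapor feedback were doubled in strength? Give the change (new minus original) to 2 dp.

Original: g = 0.314, ΔT = 2.64/(1−0.314) = 3.8484 K.
With doubled water-vapor: g' = 0.773, ΔT' = 2.64/(1−0.773) = 11.6300 K.
Change = 11.6300 − 3.8484 = 7.78 K.

7.78 K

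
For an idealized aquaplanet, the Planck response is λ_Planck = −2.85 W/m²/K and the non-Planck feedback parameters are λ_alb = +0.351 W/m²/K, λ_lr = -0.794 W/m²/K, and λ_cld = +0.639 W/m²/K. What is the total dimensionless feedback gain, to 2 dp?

Convert to gains: g_alb = 0.351/2.85 = 0.1232; g_lr = -0.794/2.85 = -0.2786; g_cld = 0.639/2.85 = 0.2242.
Total gain g = 0.0688.

0.07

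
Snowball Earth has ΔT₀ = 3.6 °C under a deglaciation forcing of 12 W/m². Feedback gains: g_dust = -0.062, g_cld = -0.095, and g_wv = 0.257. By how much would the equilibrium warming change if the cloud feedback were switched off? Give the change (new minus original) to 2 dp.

0.47 °C

Original: g = 0.1, ΔT = 3.6/(1−0.1) = 4.0000 °C.
Without cloud: g' = 0.195, ΔT' = 3.6/(1−0.195) = 4.4720 °C.
Change = 4.4720 − 4.0000 = 0.47 °C.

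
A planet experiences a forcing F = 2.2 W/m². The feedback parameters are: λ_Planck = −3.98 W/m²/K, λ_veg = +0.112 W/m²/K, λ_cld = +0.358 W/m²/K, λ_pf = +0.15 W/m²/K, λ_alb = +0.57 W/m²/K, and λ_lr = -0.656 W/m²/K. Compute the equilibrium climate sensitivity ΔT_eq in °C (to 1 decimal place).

Net feedback parameter λ = (−3.98) + (+0.112) + (+0.358) + (+0.15) + (+0.57) + (-0.656) = -3.446 W/m²/K.
ΔT = −F/λ = −2.2/(-3.446) = 0.6 °C.

0.6 °C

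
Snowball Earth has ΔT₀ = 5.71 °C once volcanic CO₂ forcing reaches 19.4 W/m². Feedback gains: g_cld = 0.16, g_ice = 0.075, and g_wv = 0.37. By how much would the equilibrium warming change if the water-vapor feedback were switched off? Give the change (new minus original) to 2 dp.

-6.99 °C

Original: g = 0.605, ΔT = 5.71/(1−0.605) = 14.4557 °C.
Without water-vapor: g' = 0.235, ΔT' = 5.71/(1−0.235) = 7.4641 °C.
Change = 7.4641 − 14.4557 = -6.99 °C.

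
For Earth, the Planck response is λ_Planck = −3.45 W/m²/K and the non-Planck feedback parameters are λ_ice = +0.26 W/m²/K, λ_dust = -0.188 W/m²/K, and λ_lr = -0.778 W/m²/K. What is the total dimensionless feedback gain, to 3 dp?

Convert to gains: g_ice = 0.26/3.45 = 0.07536; g_dust = -0.188/3.45 = -0.05449; g_lr = -0.778/3.45 = -0.2255.
Total gain g = -0.20463.

-0.205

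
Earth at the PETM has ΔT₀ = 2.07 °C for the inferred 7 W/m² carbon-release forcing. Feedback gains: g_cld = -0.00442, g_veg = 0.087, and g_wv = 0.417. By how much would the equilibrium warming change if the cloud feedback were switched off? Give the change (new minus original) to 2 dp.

0.04 °C

Original: g = 0.49958, ΔT = 2.07/(1−0.49958) = 4.1365 °C.
Without cloud: g' = 0.504, ΔT' = 2.07/(1−0.504) = 4.1734 °C.
Change = 4.1734 − 4.1365 = 0.04 °C.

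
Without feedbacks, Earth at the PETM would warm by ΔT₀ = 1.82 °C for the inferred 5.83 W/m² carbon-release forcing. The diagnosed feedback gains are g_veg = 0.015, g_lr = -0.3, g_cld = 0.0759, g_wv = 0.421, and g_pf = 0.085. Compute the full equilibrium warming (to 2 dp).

2.59 °C

Total gain g = 0.015 − 0.3 + 0.0759 + 0.421 + 0.085 = 0.2969.
Amplification A = 1/(1 − 0.2969) = 1.422.
ΔT = 1.82 × 1.422 = 2.59 °C.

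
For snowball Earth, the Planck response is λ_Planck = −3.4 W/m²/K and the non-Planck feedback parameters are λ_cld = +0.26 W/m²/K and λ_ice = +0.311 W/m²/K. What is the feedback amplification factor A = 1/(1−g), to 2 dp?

1.20

Convert to gains: g_cld = 0.26/3.4 = 0.07647; g_ice = 0.311/3.4 = 0.09147.
Total gain g = 0.16794.
A = 1/(1 − 0.16794) = 1.20.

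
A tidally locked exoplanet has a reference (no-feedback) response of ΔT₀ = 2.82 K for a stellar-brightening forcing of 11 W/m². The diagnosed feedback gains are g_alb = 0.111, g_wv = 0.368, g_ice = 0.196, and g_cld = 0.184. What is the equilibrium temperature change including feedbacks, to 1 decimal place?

20.0 K

Total gain g = 0.111 + 0.368 + 0.196 + 0.184 = 0.859.
Amplification A = 1/(1 − 0.859) = 7.092.
ΔT = 2.82 × 7.092 = 20.0 K.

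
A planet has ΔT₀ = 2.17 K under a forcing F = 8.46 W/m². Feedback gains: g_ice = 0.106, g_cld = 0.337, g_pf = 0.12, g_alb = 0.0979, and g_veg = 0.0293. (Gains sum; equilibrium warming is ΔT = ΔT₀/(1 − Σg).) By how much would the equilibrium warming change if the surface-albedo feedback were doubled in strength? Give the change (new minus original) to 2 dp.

Original: g = 0.6902, ΔT = 2.17/(1−0.6902) = 7.0045 K.
With doubled surface-albedo: g' = 0.7881, ΔT' = 2.17/(1−0.7881) = 10.2407 K.
Change = 10.2407 − 7.0045 = 3.24 K.

3.24 K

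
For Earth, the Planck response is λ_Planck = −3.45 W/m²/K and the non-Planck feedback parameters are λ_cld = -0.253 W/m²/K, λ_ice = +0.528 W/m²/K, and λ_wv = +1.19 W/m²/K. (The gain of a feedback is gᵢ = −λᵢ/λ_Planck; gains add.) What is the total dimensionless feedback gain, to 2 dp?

Convert to gains: g_cld = -0.253/3.45 = -0.07333; g_ice = 0.528/3.45 = 0.153; g_wv = 1.19/3.45 = 0.3449.
Total gain g = 0.42457.

0.42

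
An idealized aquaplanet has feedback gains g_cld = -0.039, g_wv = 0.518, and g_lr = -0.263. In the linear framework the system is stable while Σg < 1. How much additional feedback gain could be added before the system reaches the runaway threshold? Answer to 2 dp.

0.78

Current total gain = -0.039 + 0.518 − 0.263 = 0.216.
Margin to runaway = 1 − 0.216 = 0.78.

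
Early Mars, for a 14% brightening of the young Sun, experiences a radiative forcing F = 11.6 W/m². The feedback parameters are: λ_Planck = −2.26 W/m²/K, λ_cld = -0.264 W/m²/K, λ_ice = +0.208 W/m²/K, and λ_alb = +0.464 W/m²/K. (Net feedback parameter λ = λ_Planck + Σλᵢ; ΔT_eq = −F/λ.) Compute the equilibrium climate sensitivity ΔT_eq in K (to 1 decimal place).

Net feedback parameter λ = (−2.26) + (-0.264) + (+0.208) + (+0.464) = -1.852 W/m²/K.
ΔT = −F/λ = −11.6/(-1.852) = 6.3 K.

6.3 K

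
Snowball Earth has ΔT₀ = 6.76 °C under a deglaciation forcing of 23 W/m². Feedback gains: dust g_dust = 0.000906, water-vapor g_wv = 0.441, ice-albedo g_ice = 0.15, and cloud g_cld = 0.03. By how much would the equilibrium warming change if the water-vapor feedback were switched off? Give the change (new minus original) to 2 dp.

-9.63 °C

Original: g = 0.621906, ΔT = 6.76/(1−0.621906) = 17.8792 °C.
Without water-vapor: g' = 0.180906, ΔT' = 6.76/(1−0.180906) = 8.2530 °C.
Change = 8.2530 − 17.8792 = -9.63 °C.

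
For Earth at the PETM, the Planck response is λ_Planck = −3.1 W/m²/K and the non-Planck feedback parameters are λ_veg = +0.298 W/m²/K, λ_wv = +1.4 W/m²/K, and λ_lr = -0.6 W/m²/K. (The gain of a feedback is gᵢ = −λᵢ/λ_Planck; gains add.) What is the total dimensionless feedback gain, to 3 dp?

0.354

Convert to gains: g_veg = 0.298/3.1 = 0.09613; g_wv = 1.4/3.1 = 0.4516; g_lr = -0.6/3.1 = -0.1935.
Total gain g = 0.35423.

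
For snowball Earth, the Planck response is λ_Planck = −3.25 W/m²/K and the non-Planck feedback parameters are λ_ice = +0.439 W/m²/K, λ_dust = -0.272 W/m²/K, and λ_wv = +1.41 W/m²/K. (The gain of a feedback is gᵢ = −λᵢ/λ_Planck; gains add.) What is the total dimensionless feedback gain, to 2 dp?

Convert to gains: g_ice = 0.439/3.25 = 0.1351; g_dust = -0.272/3.25 = -0.08369; g_wv = 1.41/3.25 = 0.4338.
Total gain g = 0.48521.

0.49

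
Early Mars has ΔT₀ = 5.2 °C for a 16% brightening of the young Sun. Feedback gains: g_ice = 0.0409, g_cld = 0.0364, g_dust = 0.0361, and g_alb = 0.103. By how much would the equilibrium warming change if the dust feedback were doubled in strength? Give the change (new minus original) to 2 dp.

Original: g = 0.2164, ΔT = 5.2/(1−0.2164) = 6.6360 °C.
With doubled dust: g' = 0.2525, ΔT' = 5.2/(1−0.2525) = 6.9565 °C.
Change = 6.9565 − 6.6360 = 0.32 °C.

0.32 °C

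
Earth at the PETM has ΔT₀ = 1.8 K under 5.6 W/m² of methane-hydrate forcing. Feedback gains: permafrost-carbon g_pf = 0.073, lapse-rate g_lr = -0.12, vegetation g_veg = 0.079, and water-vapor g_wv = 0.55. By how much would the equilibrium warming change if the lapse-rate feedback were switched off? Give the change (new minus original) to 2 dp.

Original: g = 0.582, ΔT = 1.8/(1−0.582) = 4.3062 K.
Without lapse-rate: g' = 0.702, ΔT' = 1.8/(1−0.702) = 6.0403 K.
Change = 6.0403 − 4.3062 = 1.73 K.

1.73 K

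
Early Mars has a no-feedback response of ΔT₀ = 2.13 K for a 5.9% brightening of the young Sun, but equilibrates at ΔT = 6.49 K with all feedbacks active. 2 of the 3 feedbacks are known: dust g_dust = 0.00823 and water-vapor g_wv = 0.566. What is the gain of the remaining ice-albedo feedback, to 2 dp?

0.10

Amplification A = ΔT/ΔT₀ = 6.49/2.13 = 3.047.
Total gain g = 1 − 1/A = 1 − 1/3.047 = 0.6718.
Known gains sum to 0.00823 + 0.566 = 0.57423.
g_ice = 0.6718 − 0.57423 = 0.10.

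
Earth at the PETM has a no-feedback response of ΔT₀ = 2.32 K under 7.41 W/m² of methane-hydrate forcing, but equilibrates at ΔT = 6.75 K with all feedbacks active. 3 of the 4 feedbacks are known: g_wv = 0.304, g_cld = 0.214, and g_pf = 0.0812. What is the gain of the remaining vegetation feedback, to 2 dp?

Amplification A = ΔT/ΔT₀ = 6.75/2.32 = 2.909.
Total gain g = 1 − 1/A = 1 − 1/2.909 = 0.6562.
Known gains sum to 0.304 + 0.214 + 0.0812 = 0.5992.
g_veg = 0.6562 − 0.5992 = 0.06.

0.06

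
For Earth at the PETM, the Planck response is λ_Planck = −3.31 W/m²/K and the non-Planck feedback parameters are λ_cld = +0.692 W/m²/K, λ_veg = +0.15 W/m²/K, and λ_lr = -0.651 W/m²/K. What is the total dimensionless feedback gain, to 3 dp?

Convert to gains: g_cld = 0.692/3.31 = 0.2091; g_veg = 0.15/3.31 = 0.04532; g_lr = -0.651/3.31 = -0.1967.
Total gain g = 0.05772.

0.058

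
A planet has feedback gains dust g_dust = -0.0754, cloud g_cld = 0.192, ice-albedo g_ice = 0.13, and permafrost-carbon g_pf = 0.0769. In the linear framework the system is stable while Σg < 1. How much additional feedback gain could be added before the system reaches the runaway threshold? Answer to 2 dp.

0.68

Current total gain = -0.0754 + 0.192 + 0.13 + 0.0769 = 0.3235.
Margin to runaway = 1 − 0.3235 = 0.68.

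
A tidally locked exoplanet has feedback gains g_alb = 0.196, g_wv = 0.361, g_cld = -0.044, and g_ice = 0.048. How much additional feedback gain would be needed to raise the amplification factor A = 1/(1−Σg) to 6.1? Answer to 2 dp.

Current total gain = 0.561.
Target gain for A = 6.1: g* = 1 − 1/6.1 = 0.8361.
Additional gain needed = 0.8361 − 0.561 = 0.28.

0.28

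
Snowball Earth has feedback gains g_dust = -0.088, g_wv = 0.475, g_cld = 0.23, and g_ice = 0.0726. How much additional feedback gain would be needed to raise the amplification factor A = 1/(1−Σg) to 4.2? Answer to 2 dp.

0.07

Current total gain = 0.6896.
Target gain for A = 4.2: g* = 1 − 1/4.2 = 0.7619.
Additional gain needed = 0.7619 − 0.6896 = 0.07.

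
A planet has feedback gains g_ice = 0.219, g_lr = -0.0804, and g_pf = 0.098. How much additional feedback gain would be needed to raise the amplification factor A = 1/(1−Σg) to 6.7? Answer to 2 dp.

Current total gain = 0.2366.
Target gain for A = 6.7: g* = 1 − 1/6.7 = 0.8507.
Additional gain needed = 0.8507 − 0.2366 = 0.61.

0.61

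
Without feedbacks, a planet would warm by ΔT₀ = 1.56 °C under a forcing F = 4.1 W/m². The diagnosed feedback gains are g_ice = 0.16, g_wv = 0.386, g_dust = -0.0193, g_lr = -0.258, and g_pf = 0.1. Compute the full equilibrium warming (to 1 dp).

2.5 °C

Total gain g = 0.16 + 0.386 − 0.0193 − 0.258 + 0.1 = 0.3687.
Amplification A = 1/(1 − 0.3687) = 1.584.
ΔT = 1.56 × 1.584 = 2.5 °C.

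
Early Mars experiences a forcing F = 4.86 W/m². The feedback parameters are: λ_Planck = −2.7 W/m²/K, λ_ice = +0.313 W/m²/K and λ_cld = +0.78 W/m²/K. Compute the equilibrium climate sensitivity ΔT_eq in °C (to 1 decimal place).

3.0 °C

Net feedback parameter λ = (−2.7) + (+0.313) + (+0.78) = -1.607 W/m²/K.
ΔT = −F/λ = −4.86/(-1.607) = 3.0 °C.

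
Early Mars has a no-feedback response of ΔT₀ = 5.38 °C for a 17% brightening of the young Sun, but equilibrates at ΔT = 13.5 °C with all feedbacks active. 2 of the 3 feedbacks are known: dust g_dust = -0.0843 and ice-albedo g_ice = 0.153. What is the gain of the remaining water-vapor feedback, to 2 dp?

0.53

Amplification A = ΔT/ΔT₀ = 13.5/5.38 = 2.509.
Total gain g = 1 − 1/A = 1 − 1/2.509 = 0.6014.
Known gains sum to -0.0843 + 0.153 = 0.0687.
g_wv = 0.6014 − 0.0687 = 0.53.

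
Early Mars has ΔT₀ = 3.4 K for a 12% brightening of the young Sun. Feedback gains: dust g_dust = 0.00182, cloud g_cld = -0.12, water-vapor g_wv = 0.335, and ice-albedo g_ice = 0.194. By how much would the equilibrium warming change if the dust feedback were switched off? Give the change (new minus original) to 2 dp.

Original: g = 0.41082, ΔT = 3.4/(1−0.41082) = 5.7707 K.
Without dust: g' = 0.409, ΔT' = 3.4/(1−0.409) = 5.7530 K.
Change = 5.7530 − 5.7707 = -0.02 K.

-0.02 K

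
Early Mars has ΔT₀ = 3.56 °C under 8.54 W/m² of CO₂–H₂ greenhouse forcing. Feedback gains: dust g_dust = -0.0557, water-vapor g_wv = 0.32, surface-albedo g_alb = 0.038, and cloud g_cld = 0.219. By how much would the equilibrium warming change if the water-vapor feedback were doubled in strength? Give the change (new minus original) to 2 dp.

15.00 °C

Original: g = 0.5213, ΔT = 3.56/(1−0.5213) = 7.4368 °C.
With doubled water-vapor: g' = 0.8413, ΔT' = 3.56/(1−0.8413) = 22.4323 °C.
Change = 22.4323 − 7.4368 = 15.00 °C.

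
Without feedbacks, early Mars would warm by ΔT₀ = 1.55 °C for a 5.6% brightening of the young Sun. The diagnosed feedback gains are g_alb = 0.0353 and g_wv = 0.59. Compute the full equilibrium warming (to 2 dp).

Total gain g = 0.0353 + 0.59 = 0.6253.
Amplification A = 1/(1 − 0.6253) = 2.669.
ΔT = 1.55 × 2.669 = 4.14 °C.

4.14 °C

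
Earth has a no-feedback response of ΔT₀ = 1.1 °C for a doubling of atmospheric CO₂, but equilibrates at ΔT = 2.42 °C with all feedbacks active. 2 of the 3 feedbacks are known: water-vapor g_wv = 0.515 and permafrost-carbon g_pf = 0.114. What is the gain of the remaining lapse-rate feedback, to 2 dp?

Amplification A = ΔT/ΔT₀ = 2.42/1.1 = 2.2.
Total gain g = 1 − 1/A = 1 − 1/2.2 = 0.5455.
Known gains sum to 0.515 + 0.114 = 0.629.
g_lr = 0.5455 − 0.629 = -0.08.

-0.08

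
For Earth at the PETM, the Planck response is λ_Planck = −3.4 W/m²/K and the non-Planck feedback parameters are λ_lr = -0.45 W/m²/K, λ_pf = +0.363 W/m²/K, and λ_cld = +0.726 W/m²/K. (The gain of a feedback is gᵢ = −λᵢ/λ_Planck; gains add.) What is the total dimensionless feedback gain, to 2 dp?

0.19

Convert to gains: g_lr = -0.45/3.4 = -0.1324; g_pf = 0.363/3.4 = 0.1068; g_cld = 0.726/3.4 = 0.2135.
Total gain g = 0.1879.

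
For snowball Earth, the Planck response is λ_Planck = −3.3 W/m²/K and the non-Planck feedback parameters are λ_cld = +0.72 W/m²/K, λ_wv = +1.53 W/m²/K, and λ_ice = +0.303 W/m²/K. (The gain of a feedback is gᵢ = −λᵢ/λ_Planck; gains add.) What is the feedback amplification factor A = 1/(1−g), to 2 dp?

4.42

Convert to gains: g_cld = 0.72/3.3 = 0.2182; g_wv = 1.53/3.3 = 0.4636; g_ice = 0.303/3.3 = 0.09182.
Total gain g = 0.77362.
A = 1/(1 − 0.77362) = 4.42.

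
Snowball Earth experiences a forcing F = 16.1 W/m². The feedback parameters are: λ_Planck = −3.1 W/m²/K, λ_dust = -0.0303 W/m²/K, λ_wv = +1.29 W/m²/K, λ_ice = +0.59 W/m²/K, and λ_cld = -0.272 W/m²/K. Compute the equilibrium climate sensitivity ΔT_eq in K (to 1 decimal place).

10.6 K

Net feedback parameter λ = (−3.1) + (-0.0303) + (+1.29) + (+0.59) + (-0.272) = -1.5223 W/m²/K.
ΔT = −F/λ = −16.1/(-1.5223) = 10.6 K.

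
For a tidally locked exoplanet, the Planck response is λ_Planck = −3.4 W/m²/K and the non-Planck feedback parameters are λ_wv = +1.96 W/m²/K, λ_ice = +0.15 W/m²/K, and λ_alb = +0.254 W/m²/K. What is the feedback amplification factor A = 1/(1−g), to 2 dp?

3.28

Convert to gains: g_wv = 1.96/3.4 = 0.5765; g_ice = 0.15/3.4 = 0.04412; g_alb = 0.254/3.4 = 0.07471.
Total gain g = 0.69533.
A = 1/(1 − 0.69533) = 3.28.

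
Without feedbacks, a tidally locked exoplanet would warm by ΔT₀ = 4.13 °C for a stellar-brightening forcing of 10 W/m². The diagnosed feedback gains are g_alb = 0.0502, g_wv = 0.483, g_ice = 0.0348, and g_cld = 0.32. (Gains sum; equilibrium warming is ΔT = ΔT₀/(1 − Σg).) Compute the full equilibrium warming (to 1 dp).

36.9 °C

Total gain g = 0.0502 + 0.483 + 0.0348 + 0.32 = 0.888.
Amplification A = 1/(1 − 0.888) = 8.929.
ΔT = 4.13 × 8.929 = 36.9 °C.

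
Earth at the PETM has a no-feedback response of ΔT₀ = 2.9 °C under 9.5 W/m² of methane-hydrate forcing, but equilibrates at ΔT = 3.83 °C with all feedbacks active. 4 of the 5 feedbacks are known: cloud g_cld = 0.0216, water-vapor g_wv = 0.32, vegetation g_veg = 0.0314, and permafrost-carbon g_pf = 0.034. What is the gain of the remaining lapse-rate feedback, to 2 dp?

-0.16

Amplification A = ΔT/ΔT₀ = 3.83/2.9 = 1.321.
Total gain g = 1 − 1/A = 1 − 1/1.321 = 0.243.
Known gains sum to 0.0216 + 0.32 + 0.0314 + 0.034 = 0.407.
g_lr = 0.243 − 0.407 = -0.16.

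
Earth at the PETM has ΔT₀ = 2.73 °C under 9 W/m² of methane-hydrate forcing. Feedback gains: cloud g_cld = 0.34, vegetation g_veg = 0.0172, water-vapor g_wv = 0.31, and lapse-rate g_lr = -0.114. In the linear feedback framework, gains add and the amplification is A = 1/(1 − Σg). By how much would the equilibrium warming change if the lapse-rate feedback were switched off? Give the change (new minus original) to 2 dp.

2.09 °C

Original: g = 0.5532, ΔT = 2.73/(1−0.5532) = 6.1101 °C.
Without lapse-rate: g' = 0.6672, ΔT' = 2.73/(1−0.6672) = 8.2031 °C.
Change = 8.2031 − 6.1101 = 2.09 °C.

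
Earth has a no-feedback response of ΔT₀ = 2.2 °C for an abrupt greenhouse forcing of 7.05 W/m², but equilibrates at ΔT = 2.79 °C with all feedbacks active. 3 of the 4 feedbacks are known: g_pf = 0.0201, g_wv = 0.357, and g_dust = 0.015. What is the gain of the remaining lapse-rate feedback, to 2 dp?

Amplification A = ΔT/ΔT₀ = 2.79/2.2 = 1.268.
Total gain g = 1 − 1/A = 1 − 1/1.268 = 0.2114.
Known gains sum to 0.0201 + 0.357 + 0.015 = 0.3921.
g_lr = 0.2114 − 0.3921 = -0.18.

-0.18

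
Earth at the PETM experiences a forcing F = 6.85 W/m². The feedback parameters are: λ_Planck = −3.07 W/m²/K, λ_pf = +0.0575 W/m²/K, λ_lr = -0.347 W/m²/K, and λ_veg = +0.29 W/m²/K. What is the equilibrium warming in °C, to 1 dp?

Net feedback parameter λ = (−3.07) + (+0.0575) + (-0.347) + (+0.29) = -3.0695 W/m²/K.
ΔT = −F/λ = −6.85/(-3.0695) = 2.2 °C.

2.2 °C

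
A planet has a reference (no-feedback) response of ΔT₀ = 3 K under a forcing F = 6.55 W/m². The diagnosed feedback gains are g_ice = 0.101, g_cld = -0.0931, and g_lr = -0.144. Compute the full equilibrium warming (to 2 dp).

2.64 K

Total gain g = 0.101 − 0.0931 − 0.144 = -0.1361.
Amplification A = 1/(1 + 0.1361) = 0.8802.
ΔT = 3 × 0.8802 = 2.64 K.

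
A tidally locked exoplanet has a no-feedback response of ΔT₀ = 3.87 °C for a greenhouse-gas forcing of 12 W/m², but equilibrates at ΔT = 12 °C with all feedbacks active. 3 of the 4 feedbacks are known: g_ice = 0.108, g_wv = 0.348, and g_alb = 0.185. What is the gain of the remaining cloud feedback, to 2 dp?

0.04

Amplification A = ΔT/ΔT₀ = 12/3.87 = 3.101.
Total gain g = 1 − 1/A = 1 − 1/3.101 = 0.6775.
Known gains sum to 0.108 + 0.348 + 0.185 = 0.641.
g_cld = 0.6775 − 0.641 = 0.04.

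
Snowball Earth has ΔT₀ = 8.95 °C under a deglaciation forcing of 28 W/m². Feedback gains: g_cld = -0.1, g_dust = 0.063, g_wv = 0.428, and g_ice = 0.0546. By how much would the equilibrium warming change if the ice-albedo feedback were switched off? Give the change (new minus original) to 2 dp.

-1.45 °C

Original: g = 0.4456, ΔT = 8.95/(1−0.4456) = 16.1436 °C.
Without ice-albedo: g' = 0.391, ΔT' = 8.95/(1−0.391) = 14.6962 °C.
Change = 14.6962 − 16.1436 = -1.45 °C.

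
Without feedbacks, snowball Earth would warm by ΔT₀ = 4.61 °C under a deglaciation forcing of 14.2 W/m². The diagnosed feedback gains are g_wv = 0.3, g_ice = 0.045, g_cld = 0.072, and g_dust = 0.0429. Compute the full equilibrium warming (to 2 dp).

Total gain g = 0.3 + 0.045 + 0.072 + 0.0429 = 0.4599.
Amplification A = 1/(1 − 0.4599) = 1.852.
ΔT = 4.61 × 1.852 = 8.54 °C.

8.54 °C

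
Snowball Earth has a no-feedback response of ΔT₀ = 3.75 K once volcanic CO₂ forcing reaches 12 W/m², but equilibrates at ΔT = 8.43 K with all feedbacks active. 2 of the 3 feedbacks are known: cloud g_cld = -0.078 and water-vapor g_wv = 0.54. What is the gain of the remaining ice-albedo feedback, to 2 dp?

0.09

Amplification A = ΔT/ΔT₀ = 8.43/3.75 = 2.248.
Total gain g = 1 − 1/A = 1 − 1/2.248 = 0.5552.
Known gains sum to -0.078 + 0.54 = 0.462.
g_ice = 0.5552 − 0.462 = 0.09.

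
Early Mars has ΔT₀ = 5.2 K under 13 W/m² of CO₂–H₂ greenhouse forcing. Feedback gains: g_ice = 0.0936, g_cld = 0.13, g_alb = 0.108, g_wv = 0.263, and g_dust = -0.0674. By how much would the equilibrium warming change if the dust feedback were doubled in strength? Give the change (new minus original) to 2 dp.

-1.37 K

Original: g = 0.5272, ΔT = 5.2/(1−0.5272) = 10.9983 K.
With doubled dust: g' = 0.4598, ΔT' = 5.2/(1−0.4598) = 9.6261 K.
Change = 9.6261 − 10.9983 = -1.37 K.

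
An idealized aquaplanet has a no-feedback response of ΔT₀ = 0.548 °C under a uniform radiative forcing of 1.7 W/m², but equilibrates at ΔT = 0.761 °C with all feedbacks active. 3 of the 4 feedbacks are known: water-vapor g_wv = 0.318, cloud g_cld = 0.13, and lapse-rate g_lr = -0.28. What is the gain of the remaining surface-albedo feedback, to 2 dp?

0.11

Amplification A = ΔT/ΔT₀ = 0.761/0.548 = 1.389.
Total gain g = 1 − 1/A = 1 − 1/1.389 = 0.2801.
Known gains sum to 0.318 + 0.13 − 0.28 = 0.168.
g_alb = 0.2801 − 0.168 = 0.11.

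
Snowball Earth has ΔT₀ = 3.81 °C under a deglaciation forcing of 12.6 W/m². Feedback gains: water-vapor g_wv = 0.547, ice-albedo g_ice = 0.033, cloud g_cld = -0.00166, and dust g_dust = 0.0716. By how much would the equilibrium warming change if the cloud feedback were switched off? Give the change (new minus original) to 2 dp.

0.05 °C

Original: g = 0.64994, ΔT = 3.81/(1−0.64994) = 10.8838 °C.
Without cloud: g' = 0.6516, ΔT' = 3.81/(1−0.6516) = 10.9357 °C.
Change = 10.9357 − 10.8838 = 0.05 °C.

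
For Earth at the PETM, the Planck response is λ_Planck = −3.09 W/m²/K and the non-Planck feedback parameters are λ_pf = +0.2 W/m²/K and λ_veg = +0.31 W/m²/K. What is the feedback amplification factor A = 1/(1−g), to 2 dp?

Convert to gains: g_pf = 0.2/3.09 = 0.06472; g_veg = 0.31/3.09 = 0.1003.
Total gain g = 0.16502.
A = 1/(1 − 0.16502) = 1.20.

1.20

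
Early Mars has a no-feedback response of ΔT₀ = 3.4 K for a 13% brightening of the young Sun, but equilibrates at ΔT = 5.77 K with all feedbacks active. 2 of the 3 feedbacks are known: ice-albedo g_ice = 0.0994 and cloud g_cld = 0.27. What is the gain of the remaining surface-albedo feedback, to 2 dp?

Amplification A = ΔT/ΔT₀ = 5.77/3.4 = 1.697.
Total gain g = 1 − 1/A = 1 − 1/1.697 = 0.4107.
Known gains sum to 0.0994 + 0.27 = 0.3694.
g_alb = 0.4107 − 0.3694 = 0.04.

0.04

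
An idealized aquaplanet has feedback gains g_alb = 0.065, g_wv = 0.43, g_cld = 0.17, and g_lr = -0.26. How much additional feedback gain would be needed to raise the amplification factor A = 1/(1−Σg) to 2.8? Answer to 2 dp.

Current total gain = 0.405.
Target gain for A = 2.8: g* = 1 − 1/2.8 = 0.6429.
Additional gain needed = 0.6429 − 0.405 = 0.24.

0.24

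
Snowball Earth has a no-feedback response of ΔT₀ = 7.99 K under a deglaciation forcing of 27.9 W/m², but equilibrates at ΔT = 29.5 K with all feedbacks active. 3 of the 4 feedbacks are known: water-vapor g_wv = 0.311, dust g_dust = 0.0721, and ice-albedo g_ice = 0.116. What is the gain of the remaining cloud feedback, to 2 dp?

0.23

Amplification A = ΔT/ΔT₀ = 29.5/7.99 = 3.692.
Total gain g = 1 − 1/A = 1 − 1/3.692 = 0.7291.
Known gains sum to 0.311 + 0.0721 + 0.116 = 0.4991.
g_cld = 0.7291 − 0.4991 = 0.23.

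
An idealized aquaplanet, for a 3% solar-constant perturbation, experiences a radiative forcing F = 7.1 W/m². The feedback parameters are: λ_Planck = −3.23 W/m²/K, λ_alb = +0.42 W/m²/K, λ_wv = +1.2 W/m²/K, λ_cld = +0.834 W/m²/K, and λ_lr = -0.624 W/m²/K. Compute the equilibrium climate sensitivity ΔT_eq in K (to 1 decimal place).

Net feedback parameter λ = (−3.23) + (+0.42) + (+1.2) + (+0.834) + (-0.624) = -1.4 W/m²/K.
ΔT = −F/λ = −7.1/(-1.4) = 5.1 K.

5.1 K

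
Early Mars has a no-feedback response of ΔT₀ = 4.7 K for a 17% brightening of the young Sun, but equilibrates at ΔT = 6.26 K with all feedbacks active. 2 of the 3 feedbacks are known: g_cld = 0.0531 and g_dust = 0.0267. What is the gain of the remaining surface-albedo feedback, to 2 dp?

Amplification A = ΔT/ΔT₀ = 6.26/4.7 = 1.332.
Total gain g = 1 − 1/A = 1 − 1/1.332 = 0.2492.
Known gains sum to 0.0531 + 0.0267 = 0.0798.
g_alb = 0.2492 − 0.0798 = 0.17.

0.17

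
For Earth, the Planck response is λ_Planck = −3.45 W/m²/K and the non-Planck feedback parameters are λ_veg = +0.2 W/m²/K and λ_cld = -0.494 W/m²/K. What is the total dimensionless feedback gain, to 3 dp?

Convert to gains: g_veg = 0.2/3.45 = 0.05797; g_cld = -0.494/3.45 = -0.1432.
Total gain g = -0.08523.

-0.085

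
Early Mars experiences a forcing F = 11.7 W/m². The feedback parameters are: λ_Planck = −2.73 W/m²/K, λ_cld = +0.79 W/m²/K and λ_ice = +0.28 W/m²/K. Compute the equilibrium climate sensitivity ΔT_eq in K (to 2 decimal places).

Net feedback parameter λ = (−2.73) + (+0.79) + (+0.28) = -1.66 W/m²/K.
ΔT = −F/λ = −11.7/(-1.66) = 7.05 K.

7.05 K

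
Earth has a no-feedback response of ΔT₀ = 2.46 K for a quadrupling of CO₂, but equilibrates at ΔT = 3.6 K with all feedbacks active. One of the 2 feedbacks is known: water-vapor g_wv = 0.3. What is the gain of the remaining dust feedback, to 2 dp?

Amplification A = ΔT/ΔT₀ = 3.6/2.46 = 1.463.
Total gain g = 1 − 1/A = 1 − 1/1.463 = 0.3165.
The known gain is 0.3.
g_dust = 0.3165 − 0.3 = 0.02.

0.02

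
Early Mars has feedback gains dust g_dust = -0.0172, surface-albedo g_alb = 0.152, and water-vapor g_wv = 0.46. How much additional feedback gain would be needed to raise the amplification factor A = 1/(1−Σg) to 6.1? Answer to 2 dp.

Current total gain = 0.5948.
Target gain for A = 6.1: g* = 1 − 1/6.1 = 0.8361.
Additional gain needed = 0.8361 − 0.5948 = 0.24.

0.24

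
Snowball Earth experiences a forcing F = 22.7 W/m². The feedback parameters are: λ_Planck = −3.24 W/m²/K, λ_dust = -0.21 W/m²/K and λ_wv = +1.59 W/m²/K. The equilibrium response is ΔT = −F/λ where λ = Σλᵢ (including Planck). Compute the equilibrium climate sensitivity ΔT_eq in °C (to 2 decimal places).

12.20 °C

Net feedback parameter λ = (−3.24) + (-0.21) + (+1.59) = -1.86 W/m²/K.
ΔT = −F/λ = −22.7/(-1.86) = 12.20 °C.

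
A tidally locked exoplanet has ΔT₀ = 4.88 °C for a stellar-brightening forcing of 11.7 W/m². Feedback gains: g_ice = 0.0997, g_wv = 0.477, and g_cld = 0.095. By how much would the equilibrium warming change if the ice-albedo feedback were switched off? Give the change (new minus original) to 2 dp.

-3.46 °C

Original: g = 0.6717, ΔT = 4.88/(1−0.6717) = 14.8645 °C.
Without ice-albedo: g' = 0.572, ΔT' = 4.88/(1−0.572) = 11.4019 °C.
Change = 11.4019 − 14.8645 = -3.46 °C.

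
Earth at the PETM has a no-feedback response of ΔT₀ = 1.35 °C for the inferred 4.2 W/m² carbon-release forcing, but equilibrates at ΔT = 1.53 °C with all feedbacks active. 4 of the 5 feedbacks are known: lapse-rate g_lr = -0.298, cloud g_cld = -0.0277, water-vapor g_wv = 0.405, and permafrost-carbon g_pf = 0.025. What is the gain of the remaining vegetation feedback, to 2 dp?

0.01

Amplification A = ΔT/ΔT₀ = 1.53/1.35 = 1.133.
Total gain g = 1 − 1/A = 1 − 1/1.133 = 0.1174.
Known gains sum to -0.298 − 0.0277 + 0.405 + 0.025 = 0.1043.
g_veg = 0.1174 − 0.1043 = 0.01.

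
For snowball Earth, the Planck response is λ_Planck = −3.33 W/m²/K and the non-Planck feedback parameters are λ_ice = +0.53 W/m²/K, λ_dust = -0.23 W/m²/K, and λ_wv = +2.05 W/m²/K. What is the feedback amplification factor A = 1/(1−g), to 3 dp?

3.398

Convert to gains: g_ice = 0.53/3.33 = 0.1592; g_dust = -0.23/3.33 = -0.06907; g_wv = 2.05/3.33 = 0.6156.
Total gain g = 0.70573.
A = 1/(1 − 0.70573) = 3.398.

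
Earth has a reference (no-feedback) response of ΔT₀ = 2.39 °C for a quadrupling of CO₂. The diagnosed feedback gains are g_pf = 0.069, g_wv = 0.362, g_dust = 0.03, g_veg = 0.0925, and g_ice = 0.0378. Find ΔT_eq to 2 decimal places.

Total gain g = 0.069 + 0.362 + 0.03 + 0.0925 + 0.0378 = 0.5913.
Amplification A = 1/(1 − 0.5913) = 2.447.
ΔT = 2.39 × 2.447 = 5.85 °C.

5.85 °C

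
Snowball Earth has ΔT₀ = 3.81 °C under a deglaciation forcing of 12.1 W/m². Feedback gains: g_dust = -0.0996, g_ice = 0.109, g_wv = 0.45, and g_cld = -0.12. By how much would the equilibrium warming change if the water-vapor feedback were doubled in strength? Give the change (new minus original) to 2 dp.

Original: g = 0.3394, ΔT = 3.81/(1−0.3394) = 5.7675 °C.
With doubled water-vapor: g' = 0.7894, ΔT' = 3.81/(1−0.7894) = 18.0912 °C.
Change = 18.0912 − 5.7675 = 12.32 °C.

12.32 °C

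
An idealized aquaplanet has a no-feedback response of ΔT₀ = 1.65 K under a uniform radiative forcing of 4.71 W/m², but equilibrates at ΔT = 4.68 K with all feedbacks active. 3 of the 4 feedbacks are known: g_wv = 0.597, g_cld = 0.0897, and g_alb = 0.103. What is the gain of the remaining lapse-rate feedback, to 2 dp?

-0.14

Amplification A = ΔT/ΔT₀ = 4.68/1.65 = 2.836.
Total gain g = 1 − 1/A = 1 − 1/2.836 = 0.6474.
Known gains sum to 0.597 + 0.0897 + 0.103 = 0.7897.
g_lr = 0.6474 − 0.7897 = -0.14.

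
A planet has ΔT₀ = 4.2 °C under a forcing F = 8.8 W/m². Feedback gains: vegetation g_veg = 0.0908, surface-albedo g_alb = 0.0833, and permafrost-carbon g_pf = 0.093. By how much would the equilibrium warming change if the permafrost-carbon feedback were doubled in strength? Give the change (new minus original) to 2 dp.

Original: g = 0.2671, ΔT = 4.2/(1−0.2671) = 5.7307 °C.
With doubled permafrost-carbon: g' = 0.3601, ΔT' = 4.2/(1−0.3601) = 6.5635 °C.
Change = 6.5635 − 5.7307 = 0.83 °C.

0.83 °C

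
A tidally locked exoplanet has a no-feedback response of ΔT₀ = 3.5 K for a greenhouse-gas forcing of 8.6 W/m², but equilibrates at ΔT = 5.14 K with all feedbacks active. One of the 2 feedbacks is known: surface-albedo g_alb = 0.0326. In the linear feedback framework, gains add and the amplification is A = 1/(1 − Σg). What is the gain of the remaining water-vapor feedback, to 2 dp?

0.29

Amplification A = ΔT/ΔT₀ = 5.14/3.5 = 1.469.
Total gain g = 1 − 1/A = 1 − 1/1.469 = 0.3193.
The known gain is 0.0326.
g_wv = 0.3193 − 0.0326 = 0.29.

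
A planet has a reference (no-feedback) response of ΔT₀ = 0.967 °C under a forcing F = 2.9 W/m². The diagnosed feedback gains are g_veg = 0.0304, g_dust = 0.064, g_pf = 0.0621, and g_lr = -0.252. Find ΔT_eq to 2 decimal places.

Total gain g = 0.0304 + 0.064 + 0.0621 − 0.252 = -0.0955.
Amplification A = 1/(1 + 0.0955) = 0.9128.
ΔT = 0.967 × 0.9128 = 0.88 °C.

0.88 °C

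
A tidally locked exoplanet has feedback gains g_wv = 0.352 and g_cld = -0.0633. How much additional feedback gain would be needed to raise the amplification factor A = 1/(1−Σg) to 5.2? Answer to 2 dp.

0.52

Current total gain = 0.2887.
Target gain for A = 5.2: g* = 1 − 1/5.2 = 0.8077.
Additional gain needed = 0.8077 − 0.2887 = 0.52.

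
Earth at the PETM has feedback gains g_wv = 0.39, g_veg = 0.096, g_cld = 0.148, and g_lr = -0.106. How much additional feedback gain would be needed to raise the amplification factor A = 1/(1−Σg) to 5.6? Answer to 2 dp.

Current total gain = 0.528.
Target gain for A = 5.6: g* = 1 − 1/5.6 = 0.8214.
Additional gain needed = 0.8214 − 0.528 = 0.29.

0.29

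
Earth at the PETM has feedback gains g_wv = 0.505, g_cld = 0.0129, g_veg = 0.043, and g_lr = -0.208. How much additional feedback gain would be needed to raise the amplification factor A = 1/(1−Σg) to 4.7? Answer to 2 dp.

Current total gain = 0.3529.
Target gain for A = 4.7: g* = 1 − 1/4.7 = 0.7872.
Additional gain needed = 0.7872 − 0.3529 = 0.43.

0.43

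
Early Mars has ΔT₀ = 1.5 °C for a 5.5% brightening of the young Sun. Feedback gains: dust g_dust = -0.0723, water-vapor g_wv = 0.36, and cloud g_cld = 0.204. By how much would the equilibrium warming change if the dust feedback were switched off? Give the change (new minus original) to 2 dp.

Original: g = 0.4917, ΔT = 1.5/(1−0.4917) = 2.9510 °C.
Without dust: g' = 0.564, ΔT' = 1.5/(1−0.564) = 3.4404 °C.
Change = 3.4404 − 2.9510 = 0.49 °C.

0.49 °C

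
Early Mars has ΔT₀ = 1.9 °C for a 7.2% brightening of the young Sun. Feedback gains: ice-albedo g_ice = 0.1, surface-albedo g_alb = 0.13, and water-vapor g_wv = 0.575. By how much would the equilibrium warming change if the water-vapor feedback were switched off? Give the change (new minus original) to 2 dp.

Original: g = 0.805, ΔT = 1.9/(1−0.805) = 9.7436 °C.
Without water-vapor: g' = 0.23, ΔT' = 1.9/(1−0.23) = 2.4675 °C.
Change = 2.4675 − 9.7436 = -7.28 °C.

-7.28 °C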